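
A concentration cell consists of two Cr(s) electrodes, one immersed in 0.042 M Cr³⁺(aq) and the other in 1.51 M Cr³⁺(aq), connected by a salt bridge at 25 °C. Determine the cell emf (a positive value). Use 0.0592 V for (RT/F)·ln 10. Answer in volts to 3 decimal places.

0.031 V

For a concentration cell E°cell = 0, since both electrodes use the same couple.
The compartment with the higher Cr³⁺(aq) concentration (1.51 M) acts as the cathode; ions are reduced there and produced at the dilute (0.042 M) anode.
With n = 3, Ecell = −(0.0592/3)·log([dilute]/[conc]) = −(0.0592/3)·log(0.042/1.51) = +0.031 V.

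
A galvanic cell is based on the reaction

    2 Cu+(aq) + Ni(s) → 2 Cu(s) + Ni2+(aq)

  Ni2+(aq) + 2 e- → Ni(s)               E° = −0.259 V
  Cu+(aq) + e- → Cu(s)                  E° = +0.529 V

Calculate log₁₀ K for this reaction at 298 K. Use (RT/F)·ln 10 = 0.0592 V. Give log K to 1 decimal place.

The Cu⁺/Cu couple is reduced (cathode); E°cell = +0.529 − (−0.259) = +0.788 V with n = 2.
At equilibrium E = 0, so log K = nE°cell / 0.0592 = (2)(+0.788) / 0.0592 = 26.6.

log K = 26.6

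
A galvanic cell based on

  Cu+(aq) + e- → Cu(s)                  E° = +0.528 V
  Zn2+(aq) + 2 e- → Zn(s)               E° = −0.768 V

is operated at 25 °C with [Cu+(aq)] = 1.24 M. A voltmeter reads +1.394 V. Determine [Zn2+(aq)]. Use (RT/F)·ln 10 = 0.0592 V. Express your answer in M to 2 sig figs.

0.00075 M

Cu⁺/Cu is the cathode (higher E°); E°cell = +0.528 − (−0.768) = +1.296 V with n = 2.
Rearranging E = E° − (0.0592/n)·log Q gives log Q = 2(+1.296 − (+1.394))/0.0592 = −3.311.
Balancing electrons gives 2 Cu+(aq) + Zn(s) → 2 Cu(s) + Zn2+(aq); thus Q = [Zn2+(aq)] / [Cu+(aq)]^2.
Solving for the unknown gives log [Zn2+(aq)] = −3.124, so [Zn2+(aq)] ≈ 0.00075 M.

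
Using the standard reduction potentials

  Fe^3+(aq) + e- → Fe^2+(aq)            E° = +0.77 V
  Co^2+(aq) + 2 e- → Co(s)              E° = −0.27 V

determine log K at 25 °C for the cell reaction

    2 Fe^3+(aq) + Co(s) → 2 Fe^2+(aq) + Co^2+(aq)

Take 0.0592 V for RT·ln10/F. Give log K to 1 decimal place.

log K = 35.1

The Fe³⁺/Fe²⁺ couple is reduced (cathode); E°cell = +0.77 − (−0.27) = +1.04 V with n = 2.
At equilibrium E = 0, so log K = nE°cell / 0.0592 = (2)(+1.04) / 0.0592 = 35.1.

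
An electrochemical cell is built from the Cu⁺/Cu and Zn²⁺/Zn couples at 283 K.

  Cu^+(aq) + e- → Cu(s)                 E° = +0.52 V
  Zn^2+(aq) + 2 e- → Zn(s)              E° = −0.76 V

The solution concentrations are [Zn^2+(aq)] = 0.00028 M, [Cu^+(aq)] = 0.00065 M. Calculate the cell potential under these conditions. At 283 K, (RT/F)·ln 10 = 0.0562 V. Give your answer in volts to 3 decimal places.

The Cu⁺/Cu couple has the more positive E°, so it is the cathode; Zn²⁺/Zn is the anode.
E°cell = E°cat − E°an = +0.52 − (−0.76) = +1.28 V; n = 2.
The balanced reaction is 2 Cu^+(aq) + Zn(s) → 2 Cu(s) + Zn^2+(aq), so Q = [Zn^2+(aq)] / [Cu^+(aq)]^2 = 663 and log Q = 2.821.
By the Nernst equation, E = +1.28 − (0.0562/2)·(2.821) = +1.201 V.

+1.201 V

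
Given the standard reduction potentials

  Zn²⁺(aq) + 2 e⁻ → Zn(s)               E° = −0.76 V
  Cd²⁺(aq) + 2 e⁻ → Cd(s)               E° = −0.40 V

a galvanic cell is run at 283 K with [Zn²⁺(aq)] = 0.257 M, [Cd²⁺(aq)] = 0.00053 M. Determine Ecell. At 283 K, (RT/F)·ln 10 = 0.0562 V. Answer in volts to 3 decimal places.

Cd²⁺/Cd is reduced (cathode, E° = −0.40 V) and Zn²⁺/Zn is oxidized (anode).
E°cell = E°cat − E°an = −0.40 − (−0.76) = +0.36 V; n = 2.
Balancing gives Cd²⁺(aq) + Zn(s) → Cd(s) + Zn²⁺(aq); hence Q = [Zn²⁺(aq)] / [Cd²⁺(aq)] = 485 (log Q = 2.686).
By the Nernst equation, E = +0.36 − (0.0562/2)·(2.686) = +0.285 V.

+0.285 V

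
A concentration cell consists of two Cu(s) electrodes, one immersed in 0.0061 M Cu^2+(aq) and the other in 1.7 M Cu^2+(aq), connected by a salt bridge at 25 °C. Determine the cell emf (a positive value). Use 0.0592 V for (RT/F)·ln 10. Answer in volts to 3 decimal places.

0.072 V

For a concentration cell E°cell = 0, since both electrodes use the same couple.
The compartment with the higher Cu^2+(aq) concentration (1.7 M) acts as the cathode; ions are reduced there and produced at the dilute (0.0061 M) anode.
With n = 2, Ecell = −(0.0592/2)·log([dilute]/[conc]) = −(0.0592/2)·log(0.0061/1.7) = +0.072 V.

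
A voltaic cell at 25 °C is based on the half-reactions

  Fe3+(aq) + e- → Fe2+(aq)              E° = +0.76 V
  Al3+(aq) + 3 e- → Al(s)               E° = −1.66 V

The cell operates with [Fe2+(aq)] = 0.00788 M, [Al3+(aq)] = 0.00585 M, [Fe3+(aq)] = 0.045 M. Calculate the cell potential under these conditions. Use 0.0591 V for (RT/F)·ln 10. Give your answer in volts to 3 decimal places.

Since E°(Fe³⁺/Fe²⁺) > E°(Al³⁺/Al), Fe³⁺/Fe²⁺ serves as the cathode.
The standard potential is +0.76 − (−1.66) = +2.42 V and the balanced reaction transfers n = 3 electrons.
Balancing gives 3 Fe3+(aq) + Al(s) → 3 Fe2+(aq) + Al3+(aq); hence Q = ([Fe2+(aq)]^3·[Al3+(aq)]) / [Fe3+(aq)]^3 = 3.14×10^−5 (log Q = −4.503).
Applying E = E° − (RT ln10/nF)·log Q gives +2.42 − (0.0591/3)(−4.503) = +2.509 V.

+2.509 V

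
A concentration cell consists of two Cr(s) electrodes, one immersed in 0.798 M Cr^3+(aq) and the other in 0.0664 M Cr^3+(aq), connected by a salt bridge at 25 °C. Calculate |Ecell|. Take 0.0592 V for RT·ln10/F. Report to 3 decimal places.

For a concentration cell E°cell = 0, since both electrodes use the same couple.
The compartment with the higher Cr^3+(aq) concentration (0.798 M) acts as the cathode; ions are reduced there and produced at the dilute (0.0664 M) anode.
With n = 3, Ecell = −(0.0592/3)·log([dilute]/[conc]) = −(0.0592/3)·log(0.0664/0.798) = +0.021 V.

0.021 V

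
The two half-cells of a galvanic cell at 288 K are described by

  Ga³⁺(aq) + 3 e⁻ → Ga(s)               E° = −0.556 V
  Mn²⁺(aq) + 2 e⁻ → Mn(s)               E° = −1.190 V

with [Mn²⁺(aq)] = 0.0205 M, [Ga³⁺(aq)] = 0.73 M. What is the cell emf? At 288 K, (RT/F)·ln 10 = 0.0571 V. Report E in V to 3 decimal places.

+0.680 V

The Ga³⁺/Ga couple has the more positive E°, so it is the cathode; Mn²⁺/Mn is the anode.
The standard potential is −0.556 − (−1.190) = +0.634 V and the balanced reaction transfers n = 6 electrons.
Balancing gives 2 Ga³⁺(aq) + 3 Mn(s) → 2 Ga(s) + 3 Mn²⁺(aq); hence Q = [Mn²⁺(aq)]^3 / [Ga³⁺(aq)]^2 = 1.62×10^−5 (log Q = −4.791).
By the Nernst equation, E = +0.634 − (0.0571/6)·(−4.791) = +0.680 V.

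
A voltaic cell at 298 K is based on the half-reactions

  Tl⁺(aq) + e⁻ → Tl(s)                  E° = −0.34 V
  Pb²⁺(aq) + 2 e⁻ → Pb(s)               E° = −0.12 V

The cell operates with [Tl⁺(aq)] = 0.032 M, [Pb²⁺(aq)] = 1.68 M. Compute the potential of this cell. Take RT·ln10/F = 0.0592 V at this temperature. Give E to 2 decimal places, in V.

+0.32 V

Since E°(Pb²⁺/Pb) > E°(Tl⁺/Tl), Pb²⁺/Pb serves as the cathode.
E°cell = E°cat − E°an = −0.12 − (−0.34) = +0.22 V; n = 2.
For the overall reaction Pb²⁺(aq) + 2 Tl(s) → Pb(s) + 2 Tl⁺(aq), Q = [Tl⁺(aq)]^2 / [Pb²⁺(aq)] = 0.00061, giving log Q = −3.215.
Applying E = E° − (RT ln10/nF)·log Q gives +0.22 − (0.0592/2)(−3.215) = +0.32 V.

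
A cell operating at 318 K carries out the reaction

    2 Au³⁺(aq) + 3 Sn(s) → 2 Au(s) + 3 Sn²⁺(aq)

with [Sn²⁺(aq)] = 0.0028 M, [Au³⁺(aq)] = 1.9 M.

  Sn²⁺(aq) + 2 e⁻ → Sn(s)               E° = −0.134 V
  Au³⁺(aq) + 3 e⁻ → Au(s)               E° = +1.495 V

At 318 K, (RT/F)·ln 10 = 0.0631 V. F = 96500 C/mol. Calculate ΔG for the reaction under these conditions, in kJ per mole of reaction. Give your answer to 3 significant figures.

−993 kJ/mol

E°cell = +1.495 − (−0.134) = +1.629 V; the balanced reaction transfers n = 6 electrons.
Here Q = [Sn²⁺(aq)]^3 / [Au³⁺(aq)]^2 = 6.08×10^−9 (log Q = −8.216), giving E = +1.629 − (0.0631/6)·(−8.216) = +1.7154 V.
Finally ΔG = −nFE = −(6)(96500 C/mol)(+1.7154 V) = −993 kJ/mol.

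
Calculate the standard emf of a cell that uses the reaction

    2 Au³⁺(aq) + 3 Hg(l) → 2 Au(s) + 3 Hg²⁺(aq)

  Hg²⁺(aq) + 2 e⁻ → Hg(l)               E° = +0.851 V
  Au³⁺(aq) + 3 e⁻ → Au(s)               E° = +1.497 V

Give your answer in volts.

+0.646 V

In the reaction as written, Au³⁺(aq) is reduced (cathode) and Hg²⁺(aq) is produced by oxidation at the anode.
E°cell = E°(cathode) − E°(anode) = +1.497 − (+0.851) = +0.646 V.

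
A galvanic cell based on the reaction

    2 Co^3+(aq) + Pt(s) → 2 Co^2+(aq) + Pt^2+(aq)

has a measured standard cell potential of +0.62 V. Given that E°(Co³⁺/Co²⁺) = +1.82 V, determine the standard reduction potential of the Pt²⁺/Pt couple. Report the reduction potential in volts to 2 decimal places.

In the reaction as written the Co³⁺/Co²⁺ couple is reduced (cathode) and Pt²⁺/Pt is oxidized (anode), so E°cell = E°(Co³⁺/Co²⁺) − E°(Pt²⁺/Pt).
E°(Pt²⁺/Pt) = E°(cathode) − E°cell = +1.82 − (+0.62) = +1.20 V.

+1.20 V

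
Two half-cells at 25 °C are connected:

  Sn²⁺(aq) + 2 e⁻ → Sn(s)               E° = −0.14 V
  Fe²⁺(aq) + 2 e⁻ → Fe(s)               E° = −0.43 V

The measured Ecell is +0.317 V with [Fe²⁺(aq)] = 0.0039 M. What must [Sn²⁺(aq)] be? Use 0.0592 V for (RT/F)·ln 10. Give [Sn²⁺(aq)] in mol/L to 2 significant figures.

0.032 M

With Sn²⁺/Sn at the cathode and Fe²⁺/Fe at the anode, E°cell = −0.14 − (−0.43) = +0.29 V (n = 2).
Rearranging E = E° − (0.0592/n)·log Q gives log Q = 2(+0.29 − (+0.317))/0.0592 = −0.912.
The balanced reaction is Sn²⁺(aq) + Fe(s) → Sn(s) + Fe²⁺(aq), so Q = [Fe²⁺(aq)] / [Sn²⁺(aq)].
Substituting the known concentrations and solving, log [Sn²⁺(aq)] = −1.497 and [Sn²⁺(aq)] = 0.032 M.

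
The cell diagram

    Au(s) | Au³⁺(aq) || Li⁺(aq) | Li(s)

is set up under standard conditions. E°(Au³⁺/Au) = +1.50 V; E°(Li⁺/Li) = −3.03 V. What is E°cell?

By convention the left-hand electrode in cell notation is the anode (oxidation) and the right-hand electrode is the cathode (reduction).
E°cell = E°(right) − E°(left) = −3.03 − (+1.50) = −4.53 V.
The negative sign shows that, as written, the cell would require an external voltage to drive the reaction.

−4.53 V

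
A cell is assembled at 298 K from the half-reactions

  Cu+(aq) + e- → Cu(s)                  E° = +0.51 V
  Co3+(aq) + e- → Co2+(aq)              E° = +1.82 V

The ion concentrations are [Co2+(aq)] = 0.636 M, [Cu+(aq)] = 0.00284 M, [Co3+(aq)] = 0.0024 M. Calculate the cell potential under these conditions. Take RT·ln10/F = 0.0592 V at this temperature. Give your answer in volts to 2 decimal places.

+1.32 V

Co³⁺/Co²⁺ is reduced (cathode, E° = +1.82 V) and Cu⁺/Cu is oxidized (anode).
E°cell = +1.82 − (+0.51) = +1.31 V, with n = 1 electron transferred.
For the overall reaction Co3+(aq) + Cu(s) → Co2+(aq) + Cu+(aq), Q = ([Co2+(aq)]·[Cu+(aq)]) / [Co3+(aq)] = 0.753, giving log Q = −0.123.
By the Nernst equation, E = +1.31 − (0.0592/1)·(−0.123) = +1.32 V.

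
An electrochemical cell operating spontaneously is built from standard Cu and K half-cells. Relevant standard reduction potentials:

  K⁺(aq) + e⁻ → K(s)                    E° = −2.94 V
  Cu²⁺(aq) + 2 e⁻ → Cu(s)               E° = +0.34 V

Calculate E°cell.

+3.28 V

The Cu²⁺/Cu couple has the higher E°, so Cu ion is reduced (cathode) and K is oxidized (anode).
E°cell = E°(cathode) − E°(anode) = +0.34 − (−2.94) = +3.28 V.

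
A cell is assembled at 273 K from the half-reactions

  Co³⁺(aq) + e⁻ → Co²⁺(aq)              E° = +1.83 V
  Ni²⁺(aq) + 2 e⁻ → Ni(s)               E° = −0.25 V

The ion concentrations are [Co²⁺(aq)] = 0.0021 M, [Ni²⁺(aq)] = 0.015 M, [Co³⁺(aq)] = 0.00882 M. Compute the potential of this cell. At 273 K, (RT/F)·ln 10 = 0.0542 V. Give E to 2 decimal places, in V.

+2.16 V

The Co³⁺/Co²⁺ couple has the more positive E°, so it is the cathode; Ni²⁺/Ni is the anode.
E°cell = E°cat − E°an = +1.83 − (−0.25) = +2.08 V; n = 2.
The balanced reaction is 2 Co³⁺(aq) + Ni(s) → 2 Co²⁺(aq) + Ni²⁺(aq), so Q = ([Co²⁺(aq)]^2·[Ni²⁺(aq)]) / [Co³⁺(aq)]^2 = 0.00085 and log Q = −3.070.
E = E° − (0.0542/n)·log Q = +2.08 − (0.0542/2)(−3.070) = +2.16 V.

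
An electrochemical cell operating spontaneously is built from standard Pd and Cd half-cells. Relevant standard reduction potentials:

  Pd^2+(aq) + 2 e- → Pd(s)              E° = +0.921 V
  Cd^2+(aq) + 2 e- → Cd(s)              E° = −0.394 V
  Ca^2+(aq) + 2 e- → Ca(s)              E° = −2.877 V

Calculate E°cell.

+1.315 V

Of the two couples in this cell, the one with the more positive reduction potential is reduced at the cathode: here that is Pd²⁺/Pd (+0.921 V); Cd²⁺/Cd (−0.394 V) is the anode.
E°cell = E°(cathode) − E°(anode) = +0.921 − (−0.394) = +1.315 V.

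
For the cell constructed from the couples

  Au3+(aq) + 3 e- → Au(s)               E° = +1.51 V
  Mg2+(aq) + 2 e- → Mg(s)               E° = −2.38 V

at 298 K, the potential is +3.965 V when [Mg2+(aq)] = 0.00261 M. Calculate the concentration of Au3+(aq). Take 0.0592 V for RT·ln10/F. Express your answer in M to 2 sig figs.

Au³⁺/Au is the cathode (higher E°); E°cell = +1.51 − (−2.38) = +3.89 V with n = 6.
From the Nernst equation, log Q = n(E° − E)/0.0592 = 6·(+3.89 − (+3.965))/0.0592 = −7.601.
For 2 Au3+(aq) + 3 Mg(s) → 2 Au(s) + 3 Mg2+(aq), the reaction quotient is Q = [Mg2+(aq)]^3 / [Au3+(aq)]^2.
Isolating [Au3+(aq)] in Q = 10^{−7.601} yields log [Au3+(aq)] = −0.075, i.e. 0.84 M.

0.84 M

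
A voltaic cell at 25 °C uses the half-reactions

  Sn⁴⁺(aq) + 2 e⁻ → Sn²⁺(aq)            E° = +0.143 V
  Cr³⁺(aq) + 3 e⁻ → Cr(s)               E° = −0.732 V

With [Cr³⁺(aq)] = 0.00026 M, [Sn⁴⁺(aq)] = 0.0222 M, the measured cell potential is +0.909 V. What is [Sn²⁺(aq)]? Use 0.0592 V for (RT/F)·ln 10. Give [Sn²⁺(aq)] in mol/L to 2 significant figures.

0.39 M

The Sn⁴⁺/Sn²⁺ couple has the larger reduction potential, so it is the cathode: E°cell = +0.143 − (−0.732) = +0.875 V and n = 6.
From the Nernst equation, log Q = n(E° − E)/0.0592 = 6·(+0.875 − (+0.909))/0.0592 = −3.446.
For 3 Sn⁴⁺(aq) + 2 Cr(s) → 3 Sn²⁺(aq) + 2 Cr³⁺(aq), the reaction quotient is Q = ([Sn²⁺(aq)]^3·[Cr³⁺(aq)]^2) / [Sn⁴⁺(aq)]^3.
Solving for the unknown gives log [Sn²⁺(aq)] = −0.412, so [Sn²⁺(aq)] ≈ 0.39 M.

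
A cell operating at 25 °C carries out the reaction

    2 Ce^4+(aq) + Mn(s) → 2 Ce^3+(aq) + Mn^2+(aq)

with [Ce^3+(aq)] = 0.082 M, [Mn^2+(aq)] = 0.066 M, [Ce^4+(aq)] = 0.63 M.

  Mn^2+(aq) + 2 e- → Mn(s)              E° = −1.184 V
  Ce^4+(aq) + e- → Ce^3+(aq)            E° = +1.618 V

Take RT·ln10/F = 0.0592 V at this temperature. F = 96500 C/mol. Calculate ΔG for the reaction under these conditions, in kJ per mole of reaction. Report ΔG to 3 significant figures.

−558 kJ/mol

With Ce⁴⁺/Ce³⁺ reduced at the cathode, E°cell = +1.618 − (−1.184) = +2.802 V and n = 2.
Q = ([Ce^3+(aq)]^2·[Mn^2+(aq)]) / [Ce^4+(aq)]^2 = 0.00112, so log Q = −2.952 and E = +2.802 − (0.0592/2)(−2.952) = +2.8894 V.
Finally ΔG = −nFE = −(2)(96500 C/mol)(+2.8894 V) = −558 kJ/mol.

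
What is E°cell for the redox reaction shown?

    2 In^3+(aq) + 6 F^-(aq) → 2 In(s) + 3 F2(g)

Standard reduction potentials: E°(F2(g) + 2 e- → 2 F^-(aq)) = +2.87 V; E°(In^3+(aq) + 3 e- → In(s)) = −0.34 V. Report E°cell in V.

−3.21 V

In^3+(aq) gains electrons, so the In³⁺/In couple is the cathode; the F₂/F⁻ couple is the anode.
E°cell = E°(cathode) − E°(anode) = −0.34 − (+2.87) = −3.21 V.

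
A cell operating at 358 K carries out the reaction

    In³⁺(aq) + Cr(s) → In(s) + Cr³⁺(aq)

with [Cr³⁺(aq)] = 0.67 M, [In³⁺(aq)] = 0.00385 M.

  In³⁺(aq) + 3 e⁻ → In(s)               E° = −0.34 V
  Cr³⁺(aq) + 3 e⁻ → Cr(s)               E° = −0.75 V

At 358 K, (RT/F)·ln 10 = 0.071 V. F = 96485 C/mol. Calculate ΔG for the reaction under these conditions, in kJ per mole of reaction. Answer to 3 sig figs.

The standard cell potential is −0.34 − (−0.75) = +0.41 V, with n = 3 electrons in the balanced equation.
Here Q = [Cr³⁺(aq)] / [In³⁺(aq)] = 174 (log Q = 2.241), giving E = +0.41 − (0.071/3)·(2.241) = +0.3570 V.
Finally ΔG = −nFE = −(3)(96485 C/mol)(+0.3570 V) = −103 kJ/mol.

−103 kJ/mol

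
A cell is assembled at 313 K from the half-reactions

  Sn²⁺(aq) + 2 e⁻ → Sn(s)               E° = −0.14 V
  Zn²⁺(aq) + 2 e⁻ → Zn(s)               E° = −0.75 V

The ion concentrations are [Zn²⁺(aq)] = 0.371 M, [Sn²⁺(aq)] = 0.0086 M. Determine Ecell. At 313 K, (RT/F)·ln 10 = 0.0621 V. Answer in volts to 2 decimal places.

The Sn²⁺/Sn couple has the more positive E°, so it is the cathode; Zn²⁺/Zn is the anode.
E°cell = −0.14 − (−0.75) = +0.61 V, with n = 2 electrons transferred.
Balancing gives Sn²⁺(aq) + Zn(s) → Sn(s) + Zn²⁺(aq); hence Q = [Zn²⁺(aq)] / [Sn²⁺(aq)] = 43.1 (log Q = 1.635).
Applying E = E° − (RT ln10/nF)·log Q gives +0.61 − (0.0621/2)(1.635) = +0.56 V.

+0.56 V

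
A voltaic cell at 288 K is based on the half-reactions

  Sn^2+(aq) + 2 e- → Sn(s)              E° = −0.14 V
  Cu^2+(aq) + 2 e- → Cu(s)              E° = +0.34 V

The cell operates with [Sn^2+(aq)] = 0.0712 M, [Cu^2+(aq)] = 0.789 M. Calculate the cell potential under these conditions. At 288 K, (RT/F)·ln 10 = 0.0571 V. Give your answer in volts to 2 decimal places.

Cu²⁺/Cu is reduced (cathode, E° = +0.34 V) and Sn²⁺/Sn is oxidized (anode).
E°cell = E°cat − E°an = +0.34 − (−0.14) = +0.48 V; n = 2.
Balancing gives Cu^2+(aq) + Sn(s) → Cu(s) + Sn^2+(aq); hence Q = [Sn^2+(aq)] / [Cu^2+(aq)] = 0.0902 (log Q = −1.045).
E = E° − (0.0571/n)·log Q = +0.48 − (0.0571/2)(−1.045) = +0.51 V.

+0.51 V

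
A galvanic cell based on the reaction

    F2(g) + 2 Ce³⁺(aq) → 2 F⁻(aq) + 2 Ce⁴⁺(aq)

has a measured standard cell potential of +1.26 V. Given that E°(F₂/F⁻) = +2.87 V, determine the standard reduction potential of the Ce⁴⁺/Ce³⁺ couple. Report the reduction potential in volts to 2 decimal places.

+1.61 V

In the reaction as written the F₂/F⁻ couple is reduced (cathode) and Ce⁴⁺/Ce³⁺ is oxidized (anode), so E°cell = E°(F₂/F⁻) − E°(Ce⁴⁺/Ce³⁺).
E°(Ce⁴⁺/Ce³⁺) = E°(cathode) − E°cell = +2.87 − (+1.26) = +1.61 V.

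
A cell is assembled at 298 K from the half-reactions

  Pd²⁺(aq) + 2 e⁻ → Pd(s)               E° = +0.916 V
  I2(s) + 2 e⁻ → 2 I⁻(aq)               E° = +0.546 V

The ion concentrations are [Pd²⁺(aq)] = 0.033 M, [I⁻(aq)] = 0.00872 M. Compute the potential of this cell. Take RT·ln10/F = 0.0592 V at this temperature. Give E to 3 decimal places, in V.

+0.204 V

Pd²⁺/Pd is reduced (cathode, E° = +0.916 V) and I₂/I⁻ is oxidized (anode).
E°cell = E°cat − E°an = +0.916 − (+0.546) = +0.370 V; n = 2.
Balancing gives Pd²⁺(aq) + 2 I⁻(aq) → Pd(s) + I2(s); hence Q = 1 / ([Pd²⁺(aq)]·[I⁻(aq)]^2) = 3.99×10^5 (log Q = 5.600).
E = E° − (0.0592/n)·log Q = +0.370 − (0.0592/2)(5.600) = +0.204 V.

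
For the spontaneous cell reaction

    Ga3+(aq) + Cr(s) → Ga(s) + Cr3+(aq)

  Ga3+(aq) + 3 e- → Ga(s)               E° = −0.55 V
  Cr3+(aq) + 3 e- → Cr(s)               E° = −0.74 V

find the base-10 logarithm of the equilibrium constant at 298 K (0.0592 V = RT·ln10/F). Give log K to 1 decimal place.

log K = 9.6

The Ga³⁺/Ga couple is reduced (cathode); E°cell = −0.55 − (−0.74) = +0.19 V with n = 3.
At equilibrium E = 0, so log K = nE°cell / 0.0592 = (3)(+0.19) / 0.0592 = 9.6.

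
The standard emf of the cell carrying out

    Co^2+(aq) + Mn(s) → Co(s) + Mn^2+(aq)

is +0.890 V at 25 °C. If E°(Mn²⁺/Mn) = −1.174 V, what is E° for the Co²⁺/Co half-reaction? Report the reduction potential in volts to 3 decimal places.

In the reaction as written the Co²⁺/Co couple is reduced (cathode) and Mn²⁺/Mn is oxidized (anode), so E°cell = E°(Co²⁺/Co) − E°(Mn²⁺/Mn).
E°(Co²⁺/Co) = E°cell + E°(anode) = +0.890 + (−1.174) = −0.284 V.

−0.284 V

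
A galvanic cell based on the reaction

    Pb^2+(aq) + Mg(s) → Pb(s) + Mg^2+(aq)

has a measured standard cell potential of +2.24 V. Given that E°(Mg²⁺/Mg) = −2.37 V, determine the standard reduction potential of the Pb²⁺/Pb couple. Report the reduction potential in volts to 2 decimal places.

In the reaction as written the Pb²⁺/Pb couple is reduced (cathode) and Mg²⁺/Mg is oxidized (anode), so E°cell = E°(Pb²⁺/Pb) − E°(Mg²⁺/Mg).
E°(Pb²⁺/Pb) = E°cell + E°(anode) = +2.24 + (−2.37) = −0.13 V.

−0.13 V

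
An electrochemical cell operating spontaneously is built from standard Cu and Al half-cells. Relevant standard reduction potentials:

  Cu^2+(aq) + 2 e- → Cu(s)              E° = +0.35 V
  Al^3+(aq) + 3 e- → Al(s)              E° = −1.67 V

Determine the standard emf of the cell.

The Cu²⁺/Cu couple has the higher E°, so Cu ion is reduced (cathode) and Al is oxidized (anode).
E°cell = E°(cathode) − E°(anode) = +0.35 − (−1.67) = +2.02 V.

+2.02 V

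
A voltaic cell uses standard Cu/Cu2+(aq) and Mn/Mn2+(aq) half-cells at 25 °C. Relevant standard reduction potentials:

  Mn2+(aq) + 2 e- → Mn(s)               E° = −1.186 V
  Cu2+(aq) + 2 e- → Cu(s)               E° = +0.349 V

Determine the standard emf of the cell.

+1.535 V

Of the two couples in this cell, the one with the more positive reduction potential is reduced at the cathode: here that is Cu²⁺/Cu (+0.349 V); Mn²⁺/Mn (−1.186 V) is the anode.
E°cell = E°(cathode) − E°(anode) = +0.349 − (−1.186) = +1.535 V.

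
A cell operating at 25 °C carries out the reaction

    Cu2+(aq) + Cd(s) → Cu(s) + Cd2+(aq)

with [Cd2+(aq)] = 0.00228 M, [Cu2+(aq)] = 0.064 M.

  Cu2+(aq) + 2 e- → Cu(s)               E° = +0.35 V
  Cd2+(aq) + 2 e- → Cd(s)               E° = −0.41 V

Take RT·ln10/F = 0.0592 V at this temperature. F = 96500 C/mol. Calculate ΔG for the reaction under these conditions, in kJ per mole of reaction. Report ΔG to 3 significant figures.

−155 kJ/mol

E°cell = +0.35 − (−0.41) = +0.76 V; the balanced reaction transfers n = 2 electrons.
Here Q = [Cd2+(aq)] / [Cu2+(aq)] = 0.0356 (log Q = −1.448), giving E = +0.76 − (0.0592/2)·(−1.448) = +0.8029 V.
ΔG = −nFE = −(2)(96500)(+0.8029) J/mol = −155 kJ/mol.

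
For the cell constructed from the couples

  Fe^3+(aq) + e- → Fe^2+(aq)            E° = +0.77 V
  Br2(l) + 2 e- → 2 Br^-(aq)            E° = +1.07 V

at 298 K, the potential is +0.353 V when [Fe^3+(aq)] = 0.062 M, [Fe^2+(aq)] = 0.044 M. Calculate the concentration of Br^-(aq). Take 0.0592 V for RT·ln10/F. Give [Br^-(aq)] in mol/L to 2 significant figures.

The Br₂/Br⁻ couple has the larger reduction potential, so it is the cathode: E°cell = +1.07 − (+0.77) = +0.30 V and n = 2.
Since E = E° − (0.0592/n)·log Q, log Q = n(E° − E)/0.0592 = −1.791.
For Br2(l) + 2 Fe^2+(aq) → 2 Br^-(aq) + 2 Fe^3+(aq), the reaction quotient is Q = ([Br^-(aq)]^2·[Fe^3+(aq)]^2) / [Fe^2+(aq)]^2.
Isolating [Br^-(aq)] in Q = 10^{−1.791} yields log [Br^-(aq)] = −1.044, i.e. 0.090 M.

0.090 M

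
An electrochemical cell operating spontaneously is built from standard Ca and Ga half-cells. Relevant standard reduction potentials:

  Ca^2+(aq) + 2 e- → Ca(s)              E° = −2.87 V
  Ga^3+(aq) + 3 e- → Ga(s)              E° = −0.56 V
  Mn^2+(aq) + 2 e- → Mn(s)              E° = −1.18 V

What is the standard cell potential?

+2.31 V

The Ga³⁺/Ga couple has the higher E°, so Ga ion is reduced (cathode) and Ca is oxidized (anode).
E°cell = E°(cathode) − E°(anode) = −0.56 − (−2.87) = +2.31 V.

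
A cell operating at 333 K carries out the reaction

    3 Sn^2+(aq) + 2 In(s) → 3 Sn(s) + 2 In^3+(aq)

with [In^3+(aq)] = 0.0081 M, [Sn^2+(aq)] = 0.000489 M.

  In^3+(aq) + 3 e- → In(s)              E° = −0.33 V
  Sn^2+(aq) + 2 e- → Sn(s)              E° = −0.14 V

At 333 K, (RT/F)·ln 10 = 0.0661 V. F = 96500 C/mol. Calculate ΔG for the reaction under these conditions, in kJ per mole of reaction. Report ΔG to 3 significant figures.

E°cell = −0.14 − (−0.33) = +0.19 V; the balanced reaction transfers n = 6 electrons.
Q = [In^3+(aq)]^2 / [Sn^2+(aq)]^3 = 5.61×10^5, so log Q = 5.749 and E = +0.19 − (0.0661/6)(5.749) = +0.1267 V.
Then ΔG = −nFE = −6 × 96500 × +0.1267 J/mol = −73.4 kJ/mol.

−73.4 kJ/mol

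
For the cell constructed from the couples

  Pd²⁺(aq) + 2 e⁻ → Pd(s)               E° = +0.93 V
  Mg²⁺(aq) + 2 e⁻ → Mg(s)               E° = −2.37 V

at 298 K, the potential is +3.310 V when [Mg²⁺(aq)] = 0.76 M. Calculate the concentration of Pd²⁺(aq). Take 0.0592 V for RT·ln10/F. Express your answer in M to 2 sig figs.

The Pd²⁺/Pd couple has the larger reduction potential, so it is the cathode: E°cell = +0.93 − (−2.37) = +3.30 V and n = 2.
Rearranging E = E° − (0.0592/n)·log Q gives log Q = 2(+3.30 − (+3.310))/0.0592 = −0.338.
For Pd²⁺(aq) + Mg(s) → Pd(s) + Mg²⁺(aq), the reaction quotient is Q = [Mg²⁺(aq)] / [Pd²⁺(aq)].
Substituting the known concentrations and solving, log [Pd²⁺(aq)] = 0.219 and [Pd²⁺(aq)] = 1.7 M.

1.7 M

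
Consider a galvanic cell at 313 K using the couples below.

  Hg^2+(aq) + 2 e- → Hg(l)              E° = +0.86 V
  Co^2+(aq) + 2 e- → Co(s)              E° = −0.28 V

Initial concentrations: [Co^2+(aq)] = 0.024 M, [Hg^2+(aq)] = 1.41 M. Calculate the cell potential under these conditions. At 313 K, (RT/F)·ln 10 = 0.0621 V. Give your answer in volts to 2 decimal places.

Since E°(Hg²⁺/Hg) > E°(Co²⁺/Co), Hg²⁺/Hg serves as the cathode.
E°cell = +0.86 − (−0.28) = +1.14 V, with n = 2 electrons transferred.
Balancing gives Hg^2+(aq) + Co(s) → Hg(l) + Co^2+(aq); hence Q = [Co^2+(aq)] / [Hg^2+(aq)] = 0.017 (log Q = −1.769).
E = E° − (0.0621/n)·log Q = +1.14 − (0.0621/2)(−1.769) = +1.19 V.

+1.19 V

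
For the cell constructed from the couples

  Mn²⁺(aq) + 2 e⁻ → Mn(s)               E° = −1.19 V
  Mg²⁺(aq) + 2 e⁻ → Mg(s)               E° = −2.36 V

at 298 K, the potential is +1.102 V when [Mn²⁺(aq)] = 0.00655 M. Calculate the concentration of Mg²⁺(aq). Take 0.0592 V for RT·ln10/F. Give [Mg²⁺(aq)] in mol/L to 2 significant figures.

1.3 M

The Mn²⁺/Mn couple has the larger reduction potential, so it is the cathode: E°cell = −1.19 − (−2.36) = +1.17 V and n = 2.
Rearranging E = E° − (0.0592/n)·log Q gives log Q = 2(+1.17 − (+1.102))/0.0592 = 2.297.
For Mn²⁺(aq) + Mg(s) → Mn(s) + Mg²⁺(aq), the reaction quotient is Q = [Mg²⁺(aq)] / [Mn²⁺(aq)].
Solving for the unknown gives log [Mg²⁺(aq)] = 0.113, so [Mg²⁺(aq)] ≈ 1.3 M.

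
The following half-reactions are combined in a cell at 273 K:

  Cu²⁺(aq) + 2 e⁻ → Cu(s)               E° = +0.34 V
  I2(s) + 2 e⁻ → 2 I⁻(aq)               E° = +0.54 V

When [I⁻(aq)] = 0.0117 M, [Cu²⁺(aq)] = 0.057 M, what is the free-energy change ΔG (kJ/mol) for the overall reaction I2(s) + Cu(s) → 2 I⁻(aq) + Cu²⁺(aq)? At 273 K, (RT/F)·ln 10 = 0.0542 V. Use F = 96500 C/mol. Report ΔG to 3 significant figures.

−65.3 kJ/mol

E°cell = +0.54 − (+0.34) = +0.20 V; the balanced reaction transfers n = 2 electrons.
The reaction quotient is [I⁻(aq)]^2·[Cu²⁺(aq)] = 7.8×10^−6; by Nernst, E = +0.20 − (0.0542/2)(−5.108) = +0.3384 V.
ΔG = −nFE = −(2)(96500)(+0.3384) J/mol = −65.3 kJ/mol.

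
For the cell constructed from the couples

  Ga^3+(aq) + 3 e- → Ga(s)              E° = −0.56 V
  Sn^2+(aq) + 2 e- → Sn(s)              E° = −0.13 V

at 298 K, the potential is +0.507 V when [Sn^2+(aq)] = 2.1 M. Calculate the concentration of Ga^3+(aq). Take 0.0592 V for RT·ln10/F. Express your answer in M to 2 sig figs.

With Sn²⁺/Sn at the cathode and Ga³⁺/Ga at the anode, E°cell = −0.13 − (−0.56) = +0.43 V (n = 6).
From the Nernst equation, log Q = n(E° − E)/0.0592 = 6·(+0.43 − (+0.507))/0.0592 = −7.804.
The balanced reaction is 3 Sn^2+(aq) + 2 Ga(s) → 3 Sn(s) + 2 Ga^3+(aq), so Q = [Ga^3+(aq)]^2 / [Sn^2+(aq)]^3.
Substituting the known concentrations and solving, log [Ga^3+(aq)] = −3.419 and [Ga^3+(aq)] = 0.00038 M.

0.00038 M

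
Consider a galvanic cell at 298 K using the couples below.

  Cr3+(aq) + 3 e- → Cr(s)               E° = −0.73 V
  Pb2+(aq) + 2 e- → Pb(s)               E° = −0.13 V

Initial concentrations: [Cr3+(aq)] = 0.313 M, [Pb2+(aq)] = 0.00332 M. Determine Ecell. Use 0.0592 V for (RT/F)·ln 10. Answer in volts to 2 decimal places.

+0.54 V

Since E°(Pb²⁺/Pb) > E°(Cr³⁺/Cr), Pb²⁺/Pb serves as the cathode.
The standard potential is −0.13 − (−0.73) = +0.60 V and the balanced reaction transfers n = 6 electrons.
Balancing gives 3 Pb2+(aq) + 2 Cr(s) → 3 Pb(s) + 2 Cr3+(aq); hence Q = [Cr3+(aq)]^2 / [Pb2+(aq)]^3 = 2.68×10^6 (log Q = 6.428).
By the Nernst equation, E = +0.60 − (0.0592/6)·(6.428) = +0.54 V.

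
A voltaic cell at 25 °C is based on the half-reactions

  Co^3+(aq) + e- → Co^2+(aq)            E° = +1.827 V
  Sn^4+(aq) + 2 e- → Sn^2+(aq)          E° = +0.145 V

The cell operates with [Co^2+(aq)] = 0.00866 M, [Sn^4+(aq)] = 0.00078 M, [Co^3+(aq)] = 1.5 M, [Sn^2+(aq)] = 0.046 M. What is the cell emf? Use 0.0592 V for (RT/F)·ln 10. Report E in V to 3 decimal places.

+1.867 V

Co³⁺/Co²⁺ is reduced (cathode, E° = +1.827 V) and Sn⁴⁺/Sn²⁺ is oxidized (anode).
E°cell = E°cat − E°an = +1.827 − (+0.145) = +1.682 V; n = 2.
Balancing gives 2 Co^3+(aq) + Sn^2+(aq) → 2 Co^2+(aq) + Sn^4+(aq); hence Q = ([Co^2+(aq)]^2·[Sn^4+(aq)]) / ([Co^3+(aq)]^2·[Sn^2+(aq)]) = 5.65×10^−7 (log Q = −6.248).
E = E° − (0.0592/n)·log Q = +1.682 − (0.0592/2)(−6.248) = +1.867 V.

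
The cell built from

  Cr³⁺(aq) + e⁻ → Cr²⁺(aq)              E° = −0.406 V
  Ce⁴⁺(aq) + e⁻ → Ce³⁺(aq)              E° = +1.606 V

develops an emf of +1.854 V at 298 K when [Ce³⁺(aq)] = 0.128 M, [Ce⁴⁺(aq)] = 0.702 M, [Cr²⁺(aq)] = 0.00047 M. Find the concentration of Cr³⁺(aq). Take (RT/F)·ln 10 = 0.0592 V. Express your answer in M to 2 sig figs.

Ce⁴⁺/Ce³⁺ is the cathode (higher E°); E°cell = +1.606 − (−0.406) = +2.012 V with n = 1.
Rearranging E = E° − (0.0592/n)·log Q gives log Q = 1(+2.012 − (+1.854))/0.0592 = 2.669.
The balanced reaction is Ce⁴⁺(aq) + Cr²⁺(aq) → Ce³⁺(aq) + Cr³⁺(aq), so Q = ([Ce³⁺(aq)]·[Cr³⁺(aq)]) / ([Ce⁴⁺(aq)]·[Cr²⁺(aq)]).
Solving for the unknown gives log [Cr³⁺(aq)] = 0.080, so [Cr³⁺(aq)] ≈ 1.2 M.

1.2 M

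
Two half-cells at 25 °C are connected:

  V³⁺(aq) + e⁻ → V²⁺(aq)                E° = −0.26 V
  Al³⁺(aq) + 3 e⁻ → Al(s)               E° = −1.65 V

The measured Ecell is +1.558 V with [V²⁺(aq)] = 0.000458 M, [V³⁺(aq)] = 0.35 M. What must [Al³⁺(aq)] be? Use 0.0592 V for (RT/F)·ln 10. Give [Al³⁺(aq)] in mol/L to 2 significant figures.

V³⁺/V²⁺ is the cathode (higher E°); E°cell = −0.26 − (−1.65) = +1.39 V with n = 3.
From the Nernst equation, log Q = n(E° − E)/0.0592 = 3·(+1.39 − (+1.558))/0.0592 = −8.514.
Balancing electrons gives 3 V³⁺(aq) + Al(s) → 3 V²⁺(aq) + Al³⁺(aq); thus Q = ([V²⁺(aq)]^3·[Al³⁺(aq)]) / [V³⁺(aq)]^3.
Substituting the known concentrations and solving, log [Al³⁺(aq)] = 0.136 and [Al³⁺(aq)] = 1.4 M.

1.4 M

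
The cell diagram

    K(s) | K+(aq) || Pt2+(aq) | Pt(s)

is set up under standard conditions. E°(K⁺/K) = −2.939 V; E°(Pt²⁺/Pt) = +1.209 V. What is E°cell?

By convention the left-hand electrode in cell notation is the anode (oxidation) and the right-hand electrode is the cathode (reduction).
E°cell = E°(right) − E°(left) = +1.209 − (−2.939) = +4.148 V.

+4.148 V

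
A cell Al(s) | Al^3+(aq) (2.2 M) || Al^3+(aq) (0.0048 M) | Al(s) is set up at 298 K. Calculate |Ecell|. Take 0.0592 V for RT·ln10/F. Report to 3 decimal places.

0.053 V

For a concentration cell E°cell = 0, since both electrodes use the same couple.
The compartment with the higher Al^3+(aq) concentration (2.2 M) acts as the cathode; ions are reduced there and produced at the dilute (0.0048 M) anode.
With n = 3, Ecell = −(0.0592/3)·log([dilute]/[conc]) = −(0.0592/3)·log(0.0048/2.2) = +0.053 V.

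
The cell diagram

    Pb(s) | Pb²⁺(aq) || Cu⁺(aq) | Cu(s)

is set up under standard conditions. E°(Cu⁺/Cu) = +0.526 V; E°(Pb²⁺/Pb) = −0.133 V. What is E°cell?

+0.659 V

By convention the left-hand electrode in cell notation is the anode (oxidation) and the right-hand electrode is the cathode (reduction).
E°cell = E°(right) − E°(left) = +0.526 − (−0.133) = +0.659 V.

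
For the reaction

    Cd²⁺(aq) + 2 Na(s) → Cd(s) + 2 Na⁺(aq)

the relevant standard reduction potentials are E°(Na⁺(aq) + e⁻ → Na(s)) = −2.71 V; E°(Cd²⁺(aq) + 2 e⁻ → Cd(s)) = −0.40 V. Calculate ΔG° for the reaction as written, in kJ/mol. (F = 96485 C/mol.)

−446 kJ/mol

In the reaction as written Cd²⁺(aq) is reduced, so the Cd²⁺/Cd couple is the cathode and Na⁺/Na is the anode.
E°cell = −0.40 − (−2.71) = +2.31 V; balancing electrons gives n = 2.
ΔG° = −nFE°cell = −(2)(96485)(+2.31) J/mol = −446 kJ/mol.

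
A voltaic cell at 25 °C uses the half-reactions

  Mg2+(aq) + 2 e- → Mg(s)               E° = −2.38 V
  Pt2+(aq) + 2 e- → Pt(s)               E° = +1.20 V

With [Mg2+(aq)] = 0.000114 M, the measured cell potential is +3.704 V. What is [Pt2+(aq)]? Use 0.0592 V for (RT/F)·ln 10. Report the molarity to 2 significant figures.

With Pt²⁺/Pt at the cathode and Mg²⁺/Mg at the anode, E°cell = +1.20 − (−2.38) = +3.58 V (n = 2).
Rearranging E = E° − (0.0592/n)·log Q gives log Q = 2(+3.58 − (+3.704))/0.0592 = −4.189.
The balanced reaction is Pt2+(aq) + Mg(s) → Pt(s) + Mg2+(aq), so Q = [Mg2+(aq)] / [Pt2+(aq)].
Solving for the unknown gives log [Pt2+(aq)] = 0.246, so [Pt2+(aq)] ≈ 1.8 M.

1.8 M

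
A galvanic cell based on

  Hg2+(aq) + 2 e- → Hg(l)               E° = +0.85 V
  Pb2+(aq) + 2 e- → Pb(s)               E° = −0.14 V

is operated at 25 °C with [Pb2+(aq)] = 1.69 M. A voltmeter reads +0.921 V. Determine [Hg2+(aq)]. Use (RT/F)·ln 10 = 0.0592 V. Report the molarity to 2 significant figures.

0.0079 M

The Hg²⁺/Hg couple has the larger reduction potential, so it is the cathode: E°cell = +0.85 − (−0.14) = +0.99 V and n = 2.
From the Nernst equation, log Q = n(E° − E)/0.0592 = 2·(+0.99 − (+0.921))/0.0592 = 2.331.
For Hg2+(aq) + Pb(s) → Hg(l) + Pb2+(aq), the reaction quotient is Q = [Pb2+(aq)] / [Hg2+(aq)].
Substituting the known concentrations and solving, log [Hg2+(aq)] = −2.103 and [Hg2+(aq)] = 0.0079 M.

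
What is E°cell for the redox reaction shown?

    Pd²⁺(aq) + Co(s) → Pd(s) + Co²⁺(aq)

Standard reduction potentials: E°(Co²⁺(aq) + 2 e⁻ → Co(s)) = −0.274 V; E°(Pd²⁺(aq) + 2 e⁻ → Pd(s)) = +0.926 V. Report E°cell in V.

+1.200 V

Pd²⁺(aq) gains electrons, so the Pd²⁺/Pd couple is the cathode; the Co²⁺/Co couple is the anode.
E°cell = E°(cathode) − E°(anode) = +0.926 − (−0.274) = +1.200 V.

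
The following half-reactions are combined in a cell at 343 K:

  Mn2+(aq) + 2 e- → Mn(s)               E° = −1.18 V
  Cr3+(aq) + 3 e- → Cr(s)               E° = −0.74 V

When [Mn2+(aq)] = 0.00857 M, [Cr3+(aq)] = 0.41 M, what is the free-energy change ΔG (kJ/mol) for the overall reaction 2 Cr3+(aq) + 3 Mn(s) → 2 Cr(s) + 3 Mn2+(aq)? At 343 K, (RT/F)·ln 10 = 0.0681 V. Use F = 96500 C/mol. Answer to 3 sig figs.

−290 kJ/mol

With Cr³⁺/Cr reduced at the cathode, E°cell = −0.74 − (−1.18) = +0.44 V and n = 6.
The reaction quotient is [Mn2+(aq)]^3 / [Cr3+(aq)]^2 = 3.74×10^−6; by Nernst, E = +0.44 − (0.0681/6)(−5.427) = +0.5016 V.
ΔG = −nFE = −(6)(96500)(+0.5016) J/mol = −290 kJ/mol.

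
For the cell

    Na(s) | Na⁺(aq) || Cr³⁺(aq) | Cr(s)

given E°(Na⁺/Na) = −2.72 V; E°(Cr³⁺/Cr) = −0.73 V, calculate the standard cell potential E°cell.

By convention the left-hand electrode in cell notation is the anode (oxidation) and the right-hand electrode is the cathode (reduction).
E°cell = E°(right) − E°(left) = −0.73 − (−2.72) = +1.99 V.

+1.99 V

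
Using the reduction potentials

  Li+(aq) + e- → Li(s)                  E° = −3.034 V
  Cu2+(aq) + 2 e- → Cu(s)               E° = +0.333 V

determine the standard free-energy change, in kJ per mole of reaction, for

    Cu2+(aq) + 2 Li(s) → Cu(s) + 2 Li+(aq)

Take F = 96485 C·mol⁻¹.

In the reaction as written Cu2+(aq) is reduced, so the Cu²⁺/Cu couple is the cathode and Li⁺/Li is the anode.
E°cell = +0.333 − (−3.034) = +3.367 V; balancing electrons gives n = 2.
ΔG° = −nFE°cell = −(2)(96485)(+3.367) J/mol = −650 kJ/mol.

−650 kJ/mol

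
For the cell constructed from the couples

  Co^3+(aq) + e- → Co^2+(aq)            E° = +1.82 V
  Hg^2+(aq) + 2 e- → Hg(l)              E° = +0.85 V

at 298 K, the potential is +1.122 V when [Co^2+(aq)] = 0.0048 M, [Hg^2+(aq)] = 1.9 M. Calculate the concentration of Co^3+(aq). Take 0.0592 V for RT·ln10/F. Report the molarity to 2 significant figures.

The Co³⁺/Co²⁺ couple has the larger reduction potential, so it is the cathode: E°cell = +1.82 − (+0.85) = +0.97 V and n = 2.
From the Nernst equation, log Q = n(E° − E)/0.0592 = 2·(+0.97 − (+1.122))/0.0592 = −5.135.
The balanced reaction is 2 Co^3+(aq) + Hg(l) → 2 Co^2+(aq) + Hg^2+(aq), so Q = ([Co^2+(aq)]^2·[Hg^2+(aq)]) / [Co^3+(aq)]^2.
Substituting the known concentrations and solving, log [Co^3+(aq)] = 0.388 and [Co^3+(aq)] = 2.4 M.

2.4 M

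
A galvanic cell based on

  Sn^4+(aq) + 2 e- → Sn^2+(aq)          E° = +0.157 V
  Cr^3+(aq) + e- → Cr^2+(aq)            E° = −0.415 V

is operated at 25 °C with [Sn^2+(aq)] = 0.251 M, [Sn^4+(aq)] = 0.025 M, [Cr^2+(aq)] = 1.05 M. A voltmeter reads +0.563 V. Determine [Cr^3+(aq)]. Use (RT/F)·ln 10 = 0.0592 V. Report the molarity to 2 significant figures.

0.47 M

With Sn⁴⁺/Sn²⁺ at the cathode and Cr³⁺/Cr²⁺ at the anode, E°cell = +0.157 − (−0.415) = +0.572 V (n = 2).
From the Nernst equation, log Q = n(E° − E)/0.0592 = 2·(+0.572 − (+0.563))/0.0592 = 0.304.
For Sn^4+(aq) + 2 Cr^2+(aq) → Sn^2+(aq) + 2 Cr^3+(aq), the reaction quotient is Q = ([Sn^2+(aq)]·[Cr^3+(aq)]^2) / ([Sn^4+(aq)]·[Cr^2+(aq)]^2).
Substituting the known concentrations and solving, log [Cr^3+(aq)] = −0.328 and [Cr^3+(aq)] = 0.47 M.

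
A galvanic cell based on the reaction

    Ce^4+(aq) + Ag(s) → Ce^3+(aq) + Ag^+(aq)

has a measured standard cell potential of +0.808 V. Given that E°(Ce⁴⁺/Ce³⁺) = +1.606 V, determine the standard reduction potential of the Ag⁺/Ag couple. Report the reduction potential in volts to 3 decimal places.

+0.798 V

In the reaction as written the Ce⁴⁺/Ce³⁺ couple is reduced (cathode) and Ag⁺/Ag is oxidized (anode), so E°cell = E°(Ce⁴⁺/Ce³⁺) − E°(Ag⁺/Ag).
E°(Ag⁺/Ag) = E°(cathode) − E°cell = +1.606 − (+0.808) = +0.798 V.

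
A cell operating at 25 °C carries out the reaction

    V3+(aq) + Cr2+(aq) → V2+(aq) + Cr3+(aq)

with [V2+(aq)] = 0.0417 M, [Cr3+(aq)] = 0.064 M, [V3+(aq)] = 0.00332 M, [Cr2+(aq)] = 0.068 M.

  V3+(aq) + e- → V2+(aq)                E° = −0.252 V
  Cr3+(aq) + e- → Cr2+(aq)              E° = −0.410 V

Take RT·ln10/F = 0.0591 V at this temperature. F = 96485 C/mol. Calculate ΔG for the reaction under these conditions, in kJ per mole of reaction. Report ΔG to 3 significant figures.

With V³⁺/V²⁺ reduced at the cathode, E°cell = −0.252 − (−0.410) = +0.158 V and n = 1.
Q = ([V2+(aq)]·[Cr3+(aq)]) / ([V3+(aq)]·[Cr2+(aq)]) = 11.8, so log Q = 1.073 and E = +0.158 − (0.0591/1)(1.073) = +0.0946 V.
Finally ΔG = −nFE = −(1)(96485 C/mol)(+0.0946 V) = −9.13 kJ/mol.

−9.13 kJ/mol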